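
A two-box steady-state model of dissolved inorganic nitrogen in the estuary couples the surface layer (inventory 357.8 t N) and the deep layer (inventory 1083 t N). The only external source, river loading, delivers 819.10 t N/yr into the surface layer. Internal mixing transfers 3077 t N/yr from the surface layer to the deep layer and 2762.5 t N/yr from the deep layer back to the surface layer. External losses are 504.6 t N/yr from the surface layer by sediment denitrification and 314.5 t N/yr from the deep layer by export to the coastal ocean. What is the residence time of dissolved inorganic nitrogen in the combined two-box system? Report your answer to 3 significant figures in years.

1.76 yr

Treat the two boxes together as one reservoir: the mixing fluxes between them are internal recycling, so τ = ΣM / Σ(external losses).
M_total = 357.8 + 1083 = 1440.8 t N.
ΣF_external_out = 504.6 + 314.5 = 819.10 t N/yr.
τ = M_total / ΣF_ext = 1440.8 / 819.10 = 1.759 yr.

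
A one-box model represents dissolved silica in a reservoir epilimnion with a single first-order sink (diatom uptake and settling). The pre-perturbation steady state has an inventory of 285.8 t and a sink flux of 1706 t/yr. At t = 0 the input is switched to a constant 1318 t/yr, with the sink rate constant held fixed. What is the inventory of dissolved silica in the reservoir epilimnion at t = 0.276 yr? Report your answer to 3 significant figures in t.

The sink rate constant is k = F₀/M₀ = 1706/285.8 = 5.969 yr⁻¹.
Solving dM/dt = F₁ − kM with M(0) = M₀ gives M(t) = F₁/k + (M₀ − F₁/k)·e^(−kt).
F₁/k = 1318/5.969 = 220.80 t; kt = 5.969 × 0.276 = 1.648, e^(−kt) = 0.1925.
M(0.276) = 220.80 + (285.8 − 220.80) × 0.1925 = 220.80 + 12.51 = 233.31 t.

233 t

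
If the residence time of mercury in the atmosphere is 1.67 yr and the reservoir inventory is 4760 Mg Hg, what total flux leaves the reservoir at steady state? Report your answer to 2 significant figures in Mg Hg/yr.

2900 Mg Hg/yr

F = M / τ = 4760 / 1.67 = 2850 Mg Hg/yr.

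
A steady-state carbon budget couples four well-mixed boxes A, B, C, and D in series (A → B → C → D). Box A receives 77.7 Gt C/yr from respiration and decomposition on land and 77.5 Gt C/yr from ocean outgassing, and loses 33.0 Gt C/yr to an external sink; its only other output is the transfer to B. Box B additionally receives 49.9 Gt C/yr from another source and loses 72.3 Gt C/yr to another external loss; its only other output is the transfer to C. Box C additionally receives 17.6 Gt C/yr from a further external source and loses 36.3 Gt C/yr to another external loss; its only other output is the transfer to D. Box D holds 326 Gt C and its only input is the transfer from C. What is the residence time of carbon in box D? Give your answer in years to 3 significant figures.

4.02 yr

Box A: F(A→B) = (77.7 + 77.5) − 33.0 = 122.20 Gt C/yr.
Box B: F(B→C) = (122.20 + 49.9) − 72.3 = 99.800 Gt C/yr.
Box C: F(C→D) = (99.800 + 17.6) − 36.3 = 81.100 Gt C/yr.
Box D throughput = its input = 81.100 Gt C/yr; τ = 326 / 81.100 = 4.020 yr.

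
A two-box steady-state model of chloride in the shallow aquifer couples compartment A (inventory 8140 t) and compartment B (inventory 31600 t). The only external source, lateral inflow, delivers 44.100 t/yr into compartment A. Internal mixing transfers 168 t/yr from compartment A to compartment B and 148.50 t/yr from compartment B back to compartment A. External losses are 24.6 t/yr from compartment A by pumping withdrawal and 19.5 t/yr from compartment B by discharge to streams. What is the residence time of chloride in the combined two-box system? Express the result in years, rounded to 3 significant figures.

901 yr

For the system as a whole, the A↔B exchange is internal and contributes nothing to the throughput; only the external sinks remove mass.
M_total = 8140 + 31600 = 39740 t.
ΣF_external_out = 24.6 + 19.5 = 44.100 t/yr.
τ = M_total / ΣF_ext = 39740 / 44.100 = 901.1 yr.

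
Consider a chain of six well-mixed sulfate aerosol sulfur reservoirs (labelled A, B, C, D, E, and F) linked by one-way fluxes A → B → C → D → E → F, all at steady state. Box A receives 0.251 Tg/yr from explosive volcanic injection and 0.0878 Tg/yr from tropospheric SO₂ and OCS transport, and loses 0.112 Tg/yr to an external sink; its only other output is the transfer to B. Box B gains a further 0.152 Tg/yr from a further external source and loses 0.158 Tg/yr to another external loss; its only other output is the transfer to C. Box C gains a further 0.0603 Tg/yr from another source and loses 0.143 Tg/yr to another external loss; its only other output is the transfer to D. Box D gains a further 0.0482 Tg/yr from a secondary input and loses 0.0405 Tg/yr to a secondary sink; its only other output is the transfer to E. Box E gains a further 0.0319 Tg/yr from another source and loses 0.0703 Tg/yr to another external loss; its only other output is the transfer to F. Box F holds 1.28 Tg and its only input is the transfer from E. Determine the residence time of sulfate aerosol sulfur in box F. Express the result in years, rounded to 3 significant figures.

11.9 yr

Box A: F(A→B) = (0.251 + 0.0878) − 0.112 = 0.22680 Tg/yr.
Box B: F(B→C) = (0.22680 + 0.152) − 0.158 = 0.22080 Tg/yr.
Box C: F(C→D) = (0.22080 + 0.0603) − 0.143 = 0.13810 Tg/yr.
Box D: F(D→E) = (0.13810 + 0.0482) − 0.0405 = 0.14580 Tg/yr.
Box E: F(E→F) = (0.14580 + 0.0319) − 0.0703 = 0.10740 Tg/yr.
Box F throughput = its input = 0.10740 Tg/yr; τ = 1.28 / 0.10740 = 11.92 yr.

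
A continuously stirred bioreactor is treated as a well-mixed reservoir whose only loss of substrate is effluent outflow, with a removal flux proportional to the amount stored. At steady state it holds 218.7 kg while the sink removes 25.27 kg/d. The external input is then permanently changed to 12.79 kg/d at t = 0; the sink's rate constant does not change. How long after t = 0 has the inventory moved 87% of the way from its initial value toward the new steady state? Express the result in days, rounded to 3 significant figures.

17.7 d

τ = M₀/F₀ = 218.7/25.27 = 8.655 d.
The remaining gap fraction is e^(−t/τ); 87% covered ⇒ e^(−t/τ) = 0.130.
t = −τ ln(0.130) = 8.655 × 2.040 = 17.66 d.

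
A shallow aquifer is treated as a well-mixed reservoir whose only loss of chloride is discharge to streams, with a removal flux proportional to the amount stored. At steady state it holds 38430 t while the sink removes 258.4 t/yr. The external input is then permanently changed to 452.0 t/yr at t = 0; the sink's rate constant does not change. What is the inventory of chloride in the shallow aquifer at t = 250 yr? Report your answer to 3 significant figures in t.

61900 t

Residence time τ = M₀/F₀ = 148.7 yr. The eventual steady state is M_∞ = M₀·(F₁/F₀) = 38430 × 452.0/258.4 = 67223 t.
The anomaly ΔM(t) = M(t) − M_∞ decays as ΔM₀·e^(−t/τ) with ΔM₀ = 38430 − 67223 = −28790 t.
At t = 250 yr, e^(−t/τ) = e^(−1.681) = 0.1862, so ΔM = −5361 t and M = 67223 − 5361 = 61862 t.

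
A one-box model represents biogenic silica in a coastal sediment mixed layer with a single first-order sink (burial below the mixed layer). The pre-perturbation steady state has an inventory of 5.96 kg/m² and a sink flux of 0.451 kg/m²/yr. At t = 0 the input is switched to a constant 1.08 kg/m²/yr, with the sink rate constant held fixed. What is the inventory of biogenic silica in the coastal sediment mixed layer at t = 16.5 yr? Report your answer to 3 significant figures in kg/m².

11.9 kg/m²

Residence time τ = M₀/F₀ = 13.22 yr. The eventual steady state is M_∞ = M₀·(F₁/F₀) = 5.96 × 1.08/0.451 = 14.272 kg/m².
The anomaly ΔM(t) = M(t) − M_∞ decays as ΔM₀·e^(−t/τ) with ΔM₀ = 5.96 − 14.272 = −8.312 kg/m².
At t = 16.5 yr, e^(−t/τ) = e^(−1.249) = 0.2869, so ΔM = −2.385 kg/m² and M = 14.272 − 2.385 = 11.887 kg/m².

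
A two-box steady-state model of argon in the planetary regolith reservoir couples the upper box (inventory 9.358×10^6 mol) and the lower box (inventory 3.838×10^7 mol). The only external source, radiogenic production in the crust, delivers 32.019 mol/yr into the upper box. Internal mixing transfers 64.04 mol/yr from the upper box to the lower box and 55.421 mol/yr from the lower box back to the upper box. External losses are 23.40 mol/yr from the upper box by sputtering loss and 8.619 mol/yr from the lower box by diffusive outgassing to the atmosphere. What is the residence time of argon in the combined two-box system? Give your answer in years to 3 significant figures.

Residence time in the combined system uses the total inventory and the total *external* removal — internal exchanges between the two boxes cancel.
M_total = 9.358×10^6 + 3.838×10^7 = 4.7738×10^7 mol.
ΣF_external_out = 23.40 + 8.619 = 32.019 mol/yr.
τ = M_total / ΣF_ext = 4.7738×10^7 / 32.019 = 1.491×10^6 yr.

1.49×10^6 yr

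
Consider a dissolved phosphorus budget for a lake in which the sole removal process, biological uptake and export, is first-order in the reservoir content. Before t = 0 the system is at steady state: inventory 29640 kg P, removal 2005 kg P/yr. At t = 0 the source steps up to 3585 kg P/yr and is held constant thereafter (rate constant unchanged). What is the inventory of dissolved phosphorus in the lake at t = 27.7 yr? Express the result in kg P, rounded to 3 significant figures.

49400 kg P

Residence time τ = M₀/F₀ = 14.78 yr. The eventual steady state is M_∞ = M₀·(F₁/F₀) = 29640 × 3585/2005 = 52997 kg P.
The anomaly ΔM(t) = M(t) − M_∞ decays as ΔM₀·e^(−t/τ) with ΔM₀ = 29640 − 52997 = −23360 kg P.
At t = 27.7 yr, e^(−t/τ) = e^(−1.874) = 0.1535, so ΔM = −3586 kg P and M = 52997 − 3586 = 49411 kg P.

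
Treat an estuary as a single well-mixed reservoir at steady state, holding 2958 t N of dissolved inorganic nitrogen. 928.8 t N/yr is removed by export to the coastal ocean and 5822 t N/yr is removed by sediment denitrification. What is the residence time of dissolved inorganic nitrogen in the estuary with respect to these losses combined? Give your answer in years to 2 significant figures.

0.44 yr

Total removal = 928.8 + 5822 = 6750.8 t N/yr.
τ = M / ΣF_out = 2958 / 6750.8 = 0.4382 yr.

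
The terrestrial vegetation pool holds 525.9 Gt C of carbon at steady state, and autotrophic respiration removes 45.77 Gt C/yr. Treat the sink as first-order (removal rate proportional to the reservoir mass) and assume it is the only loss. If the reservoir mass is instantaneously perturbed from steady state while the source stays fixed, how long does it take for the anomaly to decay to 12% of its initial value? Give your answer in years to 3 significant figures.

24.4 yr

For a linear reservoir the anomaly decays as exp(−t/τ) with τ = M/F = 525.9/45.77 = 11.49 yr.
exp(−t/τ) = 0.12 ⇒ t = −τ ln(0.12) = 11.49 × 2.120 = 24.36 yr.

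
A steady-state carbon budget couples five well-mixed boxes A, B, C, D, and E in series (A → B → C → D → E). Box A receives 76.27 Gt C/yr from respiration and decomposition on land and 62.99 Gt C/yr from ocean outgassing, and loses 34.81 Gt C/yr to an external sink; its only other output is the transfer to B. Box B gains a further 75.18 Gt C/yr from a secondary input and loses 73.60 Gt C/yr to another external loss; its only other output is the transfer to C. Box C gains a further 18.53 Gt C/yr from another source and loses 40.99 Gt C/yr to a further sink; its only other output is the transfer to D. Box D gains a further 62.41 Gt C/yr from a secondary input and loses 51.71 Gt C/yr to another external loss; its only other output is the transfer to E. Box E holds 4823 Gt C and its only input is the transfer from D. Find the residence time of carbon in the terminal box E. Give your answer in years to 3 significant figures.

51.2 yr

Box A: F(A→B) = (76.27 + 62.99) − 34.81 = 104.45 Gt C/yr.
Box B: F(B→C) = (104.45 + 75.18) − 73.60 = 106.03 Gt C/yr.
Box C: F(C→D) = (106.03 + 18.53) − 40.99 = 83.570 Gt C/yr.
Box D: F(D→E) = (83.570 + 62.41) − 51.71 = 94.270 Gt C/yr.
Box E throughput = its input = 94.270 Gt C/yr; τ = 4823 / 94.270 = 51.16 yr.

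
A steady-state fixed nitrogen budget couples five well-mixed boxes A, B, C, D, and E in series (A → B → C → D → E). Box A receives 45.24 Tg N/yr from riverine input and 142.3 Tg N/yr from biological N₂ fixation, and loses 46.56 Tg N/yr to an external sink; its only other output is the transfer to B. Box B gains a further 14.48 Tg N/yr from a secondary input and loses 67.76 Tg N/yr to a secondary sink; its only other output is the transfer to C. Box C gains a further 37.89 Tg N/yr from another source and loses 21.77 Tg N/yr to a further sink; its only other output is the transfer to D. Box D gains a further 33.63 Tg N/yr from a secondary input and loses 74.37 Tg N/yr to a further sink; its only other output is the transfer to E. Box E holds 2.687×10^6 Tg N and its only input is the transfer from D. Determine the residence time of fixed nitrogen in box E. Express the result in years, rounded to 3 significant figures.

Box A: F(A→B) = (45.24 + 142.3) − 46.56 = 140.98 Tg N/yr.
Box B: F(B→C) = (140.98 + 14.48) − 67.76 = 87.700 Tg N/yr.
Box C: F(C→D) = (87.700 + 37.89) − 21.77 = 103.82 Tg N/yr.
Box D: F(D→E) = (103.82 + 33.63) − 74.37 = 63.080 Tg N/yr.
Box E throughput = its input = 63.080 Tg N/yr; τ = 2.687×10^6 / 63.080 = 42600 yr.

42600 yr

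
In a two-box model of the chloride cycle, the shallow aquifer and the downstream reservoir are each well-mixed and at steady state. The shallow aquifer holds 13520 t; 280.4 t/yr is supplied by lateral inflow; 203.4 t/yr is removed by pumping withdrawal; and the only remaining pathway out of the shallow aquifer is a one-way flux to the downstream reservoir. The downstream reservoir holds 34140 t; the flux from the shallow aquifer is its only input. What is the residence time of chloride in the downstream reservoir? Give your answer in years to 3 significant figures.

Balance the shallow aquifer: ΣF_in = 280.40 t/yr.
Flux to the downstream reservoir = ΣF_in − (203.4) = 77.000 t/yr.
At steady state the output of the downstream reservoir equals its input, 77.000 t/yr.
τ = M / F = 34140 / 77.000 = 443.4 yr.

443 yr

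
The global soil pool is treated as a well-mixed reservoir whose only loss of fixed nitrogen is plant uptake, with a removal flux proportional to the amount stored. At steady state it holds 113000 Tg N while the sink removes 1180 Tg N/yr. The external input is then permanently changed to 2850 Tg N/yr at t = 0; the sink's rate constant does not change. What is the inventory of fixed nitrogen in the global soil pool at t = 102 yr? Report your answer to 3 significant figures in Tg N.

τ = M₀/F₀ = 113000/1180 = 95.76 yr; rate constant k = 1/τ.
New steady state M_∞ = F₁/k = F₁·τ = 2850 × 95.76 = 272920 Tg N.
M(t) = M_∞ + (M₀ − M_∞)·e^(−t/τ); t/τ = 102/95.76 = 1.065, so e^(−t/τ) = 0.3447.
M(t) = 272920 − 159900 × 0.3447 = 217800 Tg N.

218000 Tg N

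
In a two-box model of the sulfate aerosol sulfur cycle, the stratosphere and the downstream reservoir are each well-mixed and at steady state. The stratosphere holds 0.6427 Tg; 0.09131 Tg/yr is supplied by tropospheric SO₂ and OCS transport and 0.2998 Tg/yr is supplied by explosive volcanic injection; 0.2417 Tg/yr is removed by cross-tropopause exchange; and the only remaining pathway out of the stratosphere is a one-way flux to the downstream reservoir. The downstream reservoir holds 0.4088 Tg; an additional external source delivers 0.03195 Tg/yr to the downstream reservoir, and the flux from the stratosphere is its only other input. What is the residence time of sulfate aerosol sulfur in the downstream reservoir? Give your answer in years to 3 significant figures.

Balance the stratosphere: ΣF_in = 0.09131 + 0.2998 = 0.39111 Tg/yr.
Flux to the downstream reservoir = ΣF_in − (0.2417) = 0.14941 Tg/yr.
Total input to the downstream reservoir = 0.14941 + 0.03195 = 0.18136 Tg/yr; at steady state this equals its total output.
τ = M / F = 0.4088 / 0.18136 = 2.254 yr.

2.25 yr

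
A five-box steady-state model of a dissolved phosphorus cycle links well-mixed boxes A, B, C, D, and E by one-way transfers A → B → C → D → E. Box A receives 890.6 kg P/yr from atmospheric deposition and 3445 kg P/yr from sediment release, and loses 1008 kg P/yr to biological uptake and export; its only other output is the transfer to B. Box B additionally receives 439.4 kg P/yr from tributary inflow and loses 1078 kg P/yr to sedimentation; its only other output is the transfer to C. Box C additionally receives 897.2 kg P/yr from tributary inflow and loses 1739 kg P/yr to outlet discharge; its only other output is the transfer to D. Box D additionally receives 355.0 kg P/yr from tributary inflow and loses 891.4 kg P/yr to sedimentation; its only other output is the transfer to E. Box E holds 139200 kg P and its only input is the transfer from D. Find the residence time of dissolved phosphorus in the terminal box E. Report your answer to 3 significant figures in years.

106 yr

Box A: F(A→B) = (890.6 + 3445) − 1008 = 3327.6 kg P/yr.
Box B: F(B→C) = (3327.6 + 439.4) − 1078 = 2689.0 kg P/yr.
Box C: F(C→D) = (2689.0 + 897.2) − 1739 = 1847.2 kg P/yr.
Box D: F(D→E) = (1847.2 + 355.0) − 891.4 = 1310.8 kg P/yr.
Box E throughput = its input = 1310.8 kg P/yr; τ = 139200 / 1310.8 = 106.2 yr.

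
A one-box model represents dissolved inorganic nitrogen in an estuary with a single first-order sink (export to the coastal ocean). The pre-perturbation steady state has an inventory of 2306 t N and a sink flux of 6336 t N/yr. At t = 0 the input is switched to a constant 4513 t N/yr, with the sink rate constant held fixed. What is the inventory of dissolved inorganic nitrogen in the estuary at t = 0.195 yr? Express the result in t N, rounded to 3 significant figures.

The sink rate constant is k = F₀/M₀ = 6336/2306 = 2.748 yr⁻¹.
Solving dM/dt = F₁ − kM with M(0) = M₀ gives M(t) = F₁/k + (M₀ − F₁/k)·e^(−kt).
F₁/k = 4513/2.748 = 1642.5 t N; kt = 2.748 × 0.195 = 0.5358, e^(−kt) = 0.5852.
M(0.195) = 1642.5 + (2306 − 1642.5) × 0.5852 = 1642.5 + 388.3 = 2030.8 t N.

2030 t N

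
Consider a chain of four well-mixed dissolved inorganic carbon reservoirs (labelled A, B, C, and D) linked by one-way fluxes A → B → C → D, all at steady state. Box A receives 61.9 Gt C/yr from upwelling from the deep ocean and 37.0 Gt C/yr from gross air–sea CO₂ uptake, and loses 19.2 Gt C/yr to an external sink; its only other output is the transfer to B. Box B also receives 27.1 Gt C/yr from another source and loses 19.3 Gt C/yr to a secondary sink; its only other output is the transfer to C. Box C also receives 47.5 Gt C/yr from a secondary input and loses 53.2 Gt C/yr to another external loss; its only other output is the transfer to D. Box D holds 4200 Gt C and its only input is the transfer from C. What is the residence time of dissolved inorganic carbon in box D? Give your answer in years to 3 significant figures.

Box A: F(A→B) = (61.9 + 37.0) − 19.2 = 79.700 Gt C/yr.
Box B: F(B→C) = (79.700 + 27.1) − 19.3 = 87.500 Gt C/yr.
Box C: F(C→D) = (87.500 + 47.5) − 53.2 = 81.800 Gt C/yr.
Box D throughput = its input = 81.800 Gt C/yr; τ = 4200 / 81.800 = 51.34 yr.

51.3 yr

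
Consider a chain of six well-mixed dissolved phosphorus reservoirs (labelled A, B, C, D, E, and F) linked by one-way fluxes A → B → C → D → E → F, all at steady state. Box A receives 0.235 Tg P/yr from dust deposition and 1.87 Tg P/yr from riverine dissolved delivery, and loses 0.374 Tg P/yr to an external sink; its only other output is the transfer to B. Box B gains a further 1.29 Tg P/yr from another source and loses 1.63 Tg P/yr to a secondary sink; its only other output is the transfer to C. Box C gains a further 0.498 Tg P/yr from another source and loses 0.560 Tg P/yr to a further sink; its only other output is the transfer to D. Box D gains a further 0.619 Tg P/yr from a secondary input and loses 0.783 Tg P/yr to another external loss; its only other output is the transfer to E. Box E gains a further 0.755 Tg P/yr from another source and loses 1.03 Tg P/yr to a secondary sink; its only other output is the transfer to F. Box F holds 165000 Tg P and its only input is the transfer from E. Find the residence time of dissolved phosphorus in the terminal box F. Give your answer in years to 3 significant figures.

185000 yr

Box A: F(A→B) = (0.235 + 1.87) − 0.374 = 1.7310 Tg P/yr.
Box B: F(B→C) = (1.7310 + 1.29) − 1.63 = 1.3910 Tg P/yr.
Box C: F(C→D) = (1.3910 + 0.498) − 0.560 = 1.3290 Tg P/yr.
Box D: F(D→E) = (1.3290 + 0.619) − 0.783 = 1.1650 Tg P/yr.
Box E: F(E→F) = (1.1650 + 0.755) − 1.03 = 0.89000 Tg P/yr.
Box F throughput = its input = 0.89000 Tg P/yr; τ = 165000 / 0.89000 = 185400 yr.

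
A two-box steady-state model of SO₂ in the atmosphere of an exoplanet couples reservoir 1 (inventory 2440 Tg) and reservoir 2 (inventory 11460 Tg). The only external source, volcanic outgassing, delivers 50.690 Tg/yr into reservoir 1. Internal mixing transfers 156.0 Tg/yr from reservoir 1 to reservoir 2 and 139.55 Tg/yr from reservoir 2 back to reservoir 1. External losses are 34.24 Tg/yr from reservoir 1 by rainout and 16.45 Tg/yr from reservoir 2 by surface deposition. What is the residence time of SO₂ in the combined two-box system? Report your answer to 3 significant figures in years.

274 yr

Treat the two boxes together as one reservoir: the mixing fluxes between them are internal recycling, so τ = ΣM / Σ(external losses).
M_total = 2440 + 11460 = 13900 Tg.
ΣF_external_out = 34.24 + 16.45 = 50.690 Tg/yr.
τ = M_total / ΣF_ext = 13900 / 50.690 = 274.2 yr.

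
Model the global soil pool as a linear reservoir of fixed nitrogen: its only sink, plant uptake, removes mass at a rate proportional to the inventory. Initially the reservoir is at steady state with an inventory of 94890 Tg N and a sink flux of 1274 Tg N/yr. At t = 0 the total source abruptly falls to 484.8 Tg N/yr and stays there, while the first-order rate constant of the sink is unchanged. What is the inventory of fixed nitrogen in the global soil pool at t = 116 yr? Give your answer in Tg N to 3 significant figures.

48500 Tg N

The sink rate constant is k = F₀/M₀ = 1274/94890 = 0.01343 yr⁻¹.
Solving dM/dt = F₁ − kM with M(0) = M₀ gives M(t) = F₁/k + (M₀ − F₁/k)·e^(−kt).
F₁/k = 484.8/0.01343 = 36109 Tg N; kt = 0.01343 × 116 = 1.557, e^(−kt) = 0.2107.
M(116) = 36109 + (94890 − 36109) × 0.2107 = 36109 + 12380 = 48493 Tg N.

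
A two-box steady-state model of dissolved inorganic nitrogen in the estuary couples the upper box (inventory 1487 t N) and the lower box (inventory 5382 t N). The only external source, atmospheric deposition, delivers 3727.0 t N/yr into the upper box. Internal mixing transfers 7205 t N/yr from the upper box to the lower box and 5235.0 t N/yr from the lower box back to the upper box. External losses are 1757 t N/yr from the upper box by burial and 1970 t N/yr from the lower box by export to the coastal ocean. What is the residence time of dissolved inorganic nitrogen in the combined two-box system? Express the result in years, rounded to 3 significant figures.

1.84 yr

For the system as a whole, the A↔B exchange is internal and contributes nothing to the throughput; only the external sinks remove mass.
M_total = 1487 + 5382 = 6869.0 t N.
ΣF_external_out = 1757 + 1970 = 3727.0 t N/yr.
τ = M_total / ΣF_ext = 6869.0 / 3727.0 = 1.843 yr.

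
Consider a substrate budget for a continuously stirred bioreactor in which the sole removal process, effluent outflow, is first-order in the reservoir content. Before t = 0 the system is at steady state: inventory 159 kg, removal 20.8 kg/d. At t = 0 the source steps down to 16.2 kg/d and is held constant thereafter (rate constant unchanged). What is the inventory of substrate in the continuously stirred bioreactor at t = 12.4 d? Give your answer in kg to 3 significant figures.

Residence time τ = M₀/F₀ = 7.644 d. The eventual steady state is M_∞ = M₀·(F₁/F₀) = 159 × 16.2/20.8 = 123.84 kg.
The anomaly ΔM(t) = M(t) − M_∞ decays as ΔM₀·e^(−t/τ) with ΔM₀ = 159 − 123.84 = 35.16 kg.
At t = 12.4 d, e^(−t/τ) = e^(−1.622) = 0.1975, so ΔM = 6.944 kg and M = 123.84 + 6.944 = 130.78 kg.

131 kg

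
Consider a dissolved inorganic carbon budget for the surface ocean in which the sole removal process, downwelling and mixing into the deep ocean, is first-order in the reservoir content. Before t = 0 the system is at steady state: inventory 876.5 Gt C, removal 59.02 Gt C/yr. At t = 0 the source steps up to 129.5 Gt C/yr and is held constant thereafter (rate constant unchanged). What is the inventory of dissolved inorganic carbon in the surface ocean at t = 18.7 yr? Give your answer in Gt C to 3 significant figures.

1630 Gt C

Residence time τ = M₀/F₀ = 14.85 yr. The eventual steady state is M_∞ = M₀·(F₁/F₀) = 876.5 × 129.5/59.02 = 1923.2 Gt C.
The anomaly ΔM(t) = M(t) − M_∞ decays as ΔM₀·e^(−t/τ) with ΔM₀ = 876.5 − 1923.2 = −1047 Gt C.
At t = 18.7 yr, e^(−t/τ) = e^(−1.259) = 0.2839, so ΔM = −297.1 Gt C and M = 1923.2 − 297.1 = 1626.1 Gt C.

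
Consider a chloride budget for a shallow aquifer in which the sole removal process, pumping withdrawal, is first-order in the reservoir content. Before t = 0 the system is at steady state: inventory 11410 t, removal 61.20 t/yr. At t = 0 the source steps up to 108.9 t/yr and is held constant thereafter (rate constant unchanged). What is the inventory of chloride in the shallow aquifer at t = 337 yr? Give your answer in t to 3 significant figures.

τ = M₀/F₀ = 11410/61.20 = 186.4 yr; rate constant k = 1/τ.
New steady state M_∞ = F₁/k = F₁·τ = 108.9 × 186.4 = 20303 t.
M(t) = M_∞ + (M₀ − M_∞)·e^(−t/τ); t/τ = 337/186.4 = 1.808, so e^(−t/τ) = 0.1641.
M(t) = 20303 − 8893 × 0.1641 = 18844 t.

18800 t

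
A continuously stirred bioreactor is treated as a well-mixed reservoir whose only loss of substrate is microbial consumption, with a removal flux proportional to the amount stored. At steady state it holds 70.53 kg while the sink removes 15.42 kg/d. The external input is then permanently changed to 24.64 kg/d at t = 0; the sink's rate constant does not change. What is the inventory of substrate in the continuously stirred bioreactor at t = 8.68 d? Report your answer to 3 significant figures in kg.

τ = M₀/F₀ = 70.53/15.42 = 4.574 d; rate constant k = 1/τ.
New steady state M_∞ = F₁/k = F₁·τ = 24.64 × 4.574 = 112.70 kg.
M(t) = M_∞ + (M₀ − M_∞)·e^(−t/τ); t/τ = 8.68/4.574 = 1.898, so e^(−t/τ) = 0.1499.
M(t) = 112.70 − 42.17 × 0.1499 = 106.38 kg.

106 kg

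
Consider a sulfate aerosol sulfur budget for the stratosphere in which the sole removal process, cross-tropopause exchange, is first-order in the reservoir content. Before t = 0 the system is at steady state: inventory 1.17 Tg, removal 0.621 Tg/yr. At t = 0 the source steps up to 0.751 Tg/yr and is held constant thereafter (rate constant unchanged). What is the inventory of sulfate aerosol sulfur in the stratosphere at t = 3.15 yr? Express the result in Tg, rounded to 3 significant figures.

τ = M₀/F₀ = 1.17/0.621 = 1.884 yr; rate constant k = 1/τ.
New steady state M_∞ = F₁/k = F₁·τ = 0.751 × 1.884 = 1.4149 Tg.
M(t) = M_∞ + (M₀ − M_∞)·e^(−t/τ); t/τ = 3.15/1.884 = 1.672, so e^(−t/τ) = 0.1879.
M(t) = 1.4149 − 0.2449 × 0.1879 = 1.3689 Tg.

1.37 Tg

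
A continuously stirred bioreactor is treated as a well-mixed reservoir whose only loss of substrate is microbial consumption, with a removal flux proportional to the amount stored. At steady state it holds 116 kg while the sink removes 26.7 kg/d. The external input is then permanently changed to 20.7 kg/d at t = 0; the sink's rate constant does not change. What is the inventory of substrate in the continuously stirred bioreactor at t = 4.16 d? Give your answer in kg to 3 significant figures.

99.9 kg

Residence time τ = M₀/F₀ = 4.345 d. The eventual steady state is M_∞ = M₀·(F₁/F₀) = 116 × 20.7/26.7 = 89.933 kg.
The anomaly ΔM(t) = M(t) − M_∞ decays as ΔM₀·e^(−t/τ) with ΔM₀ = 116 − 89.933 = 26.07 kg.
At t = 4.16 d, e^(−t/τ) = e^(−0.9575) = 0.3838, so ΔM = 10.01 kg and M = 89.933 + 10.01 = 99.938 kg.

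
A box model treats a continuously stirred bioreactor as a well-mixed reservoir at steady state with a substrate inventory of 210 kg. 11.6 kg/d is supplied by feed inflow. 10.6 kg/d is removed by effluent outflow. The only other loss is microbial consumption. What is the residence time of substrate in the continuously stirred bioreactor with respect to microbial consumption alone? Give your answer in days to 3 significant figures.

At steady state ΣF_in = ΣF_out.
ΣF_in = 11.600 kg/d.
Microbial consumption flux = ΣF_in − (10.6) = 11.600 − 10.60 = 1.000 kg/d.
τ = M / F = 210 / 1.000 = 210.0 d.

210 d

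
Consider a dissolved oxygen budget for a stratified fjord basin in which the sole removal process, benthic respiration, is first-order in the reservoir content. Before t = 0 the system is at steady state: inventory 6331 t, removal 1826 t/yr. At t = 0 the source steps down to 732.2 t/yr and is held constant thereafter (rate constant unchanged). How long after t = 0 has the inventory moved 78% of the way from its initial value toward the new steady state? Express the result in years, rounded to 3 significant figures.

5.25 yr

τ = M₀/F₀ = 6331/1826 = 3.467 yr.
The remaining gap fraction is e^(−t/τ); 78% covered ⇒ e^(−t/τ) = 0.220.
t = −τ ln(0.220) = 3.467 × 1.514 = 5.250 yr.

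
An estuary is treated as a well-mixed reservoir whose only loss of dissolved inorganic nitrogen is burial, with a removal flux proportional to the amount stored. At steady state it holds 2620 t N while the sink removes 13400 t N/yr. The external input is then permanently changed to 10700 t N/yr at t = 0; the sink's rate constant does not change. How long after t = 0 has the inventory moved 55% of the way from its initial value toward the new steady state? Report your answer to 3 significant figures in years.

0.156 yr

τ = M₀/F₀ = 2620/13400 = 0.1955 yr.
The remaining gap fraction is e^(−t/τ); 55% covered ⇒ e^(−t/τ) = 0.450.
t = −τ ln(0.450) = 0.1955 × 0.7985 = 0.1561 yr.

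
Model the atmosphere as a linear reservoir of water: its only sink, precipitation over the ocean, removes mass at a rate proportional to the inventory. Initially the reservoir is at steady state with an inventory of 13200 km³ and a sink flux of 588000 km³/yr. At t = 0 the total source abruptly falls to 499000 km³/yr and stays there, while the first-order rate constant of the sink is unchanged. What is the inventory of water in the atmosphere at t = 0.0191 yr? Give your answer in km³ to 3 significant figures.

Residence time τ = M₀/F₀ = 0.02245 yr. The eventual steady state is M_∞ = M₀·(F₁/F₀) = 13200 × 499000/588000 = 11202 km³.
The anomaly ΔM(t) = M(t) − M_∞ decays as ΔM₀·e^(−t/τ) with ΔM₀ = 13200 − 11202 = 1998 km³.
At t = 0.0191 yr, e^(−t/τ) = e^(−0.8508) = 0.4271, so ΔM = 853.3 km³ and M = 11202 + 853.3 = 12055 km³.

12100 km³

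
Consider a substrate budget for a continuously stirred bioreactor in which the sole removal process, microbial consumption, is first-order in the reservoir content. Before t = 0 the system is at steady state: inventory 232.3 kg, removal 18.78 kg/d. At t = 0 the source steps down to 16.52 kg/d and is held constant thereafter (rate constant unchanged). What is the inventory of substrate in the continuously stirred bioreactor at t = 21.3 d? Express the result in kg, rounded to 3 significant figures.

The sink rate constant is k = F₀/M₀ = 18.78/232.3 = 0.08084 d⁻¹.
Solving dM/dt = F₁ − kM with M(0) = M₀ gives M(t) = F₁/k + (M₀ − F₁/k)·e^(−kt).
F₁/k = 16.52/0.08084 = 204.34 kg; kt = 0.08084 × 21.3 = 1.722, e^(−kt) = 0.1787.
M(21.3) = 204.34 + (232.3 − 204.34) × 0.1787 = 204.34 + 4.996 = 209.34 kg.

209 kg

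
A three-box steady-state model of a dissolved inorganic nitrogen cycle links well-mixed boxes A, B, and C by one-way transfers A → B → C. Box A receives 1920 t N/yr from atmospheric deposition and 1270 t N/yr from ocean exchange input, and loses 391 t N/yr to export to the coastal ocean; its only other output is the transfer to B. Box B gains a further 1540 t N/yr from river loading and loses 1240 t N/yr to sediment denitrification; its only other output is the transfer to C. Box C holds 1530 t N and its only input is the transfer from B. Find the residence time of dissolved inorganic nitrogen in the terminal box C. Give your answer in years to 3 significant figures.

Box A: F(A→B) = (1920 + 1270) − 391 = 2799.0 t N/yr.
Box B: F(B→C) = (2799.0 + 1540) − 1240 = 3099.0 t N/yr.
Box C throughput = its input = 3099.0 t N/yr; τ = 1530 / 3099.0 = 0.4937 yr.

0.494 yr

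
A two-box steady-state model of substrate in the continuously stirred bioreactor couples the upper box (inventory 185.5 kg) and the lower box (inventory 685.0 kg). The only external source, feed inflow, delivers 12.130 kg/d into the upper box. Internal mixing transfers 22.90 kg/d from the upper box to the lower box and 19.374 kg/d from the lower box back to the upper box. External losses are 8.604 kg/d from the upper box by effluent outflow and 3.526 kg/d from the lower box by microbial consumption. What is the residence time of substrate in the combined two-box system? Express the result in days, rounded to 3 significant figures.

71.8 d

Residence time in the combined system uses the total inventory and the total *external* removal — internal exchanges between the two boxes cancel.
M_total = 185.5 + 685.0 = 870.50 kg.
ΣF_external_out = 8.604 + 3.526 = 12.130 kg/d.
τ = M_total / ΣF_ext = 870.50 / 12.130 = 71.76 d.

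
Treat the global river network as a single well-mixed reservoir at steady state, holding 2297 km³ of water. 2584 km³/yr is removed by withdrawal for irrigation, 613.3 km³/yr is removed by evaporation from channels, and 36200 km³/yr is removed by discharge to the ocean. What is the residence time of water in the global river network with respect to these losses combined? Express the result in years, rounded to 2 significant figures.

Total removal = 2584 + 613.3 + 36200 = 39397 km³/yr.
τ = M / ΣF_out = 2297 / 39397 = 0.05830 yr.

0.058 yr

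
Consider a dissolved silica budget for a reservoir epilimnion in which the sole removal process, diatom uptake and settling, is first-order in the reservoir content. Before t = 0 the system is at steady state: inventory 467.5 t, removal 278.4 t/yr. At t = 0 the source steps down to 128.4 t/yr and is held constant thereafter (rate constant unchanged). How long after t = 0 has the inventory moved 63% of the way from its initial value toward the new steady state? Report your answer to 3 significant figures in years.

τ = M₀/F₀ = 467.5/278.4 = 1.679 yr.
The remaining gap fraction is e^(−t/τ); 63% covered ⇒ e^(−t/τ) = 0.370.
t = −τ ln(0.370) = 1.679 × 0.9943 = 1.670 yr.

1.67 yr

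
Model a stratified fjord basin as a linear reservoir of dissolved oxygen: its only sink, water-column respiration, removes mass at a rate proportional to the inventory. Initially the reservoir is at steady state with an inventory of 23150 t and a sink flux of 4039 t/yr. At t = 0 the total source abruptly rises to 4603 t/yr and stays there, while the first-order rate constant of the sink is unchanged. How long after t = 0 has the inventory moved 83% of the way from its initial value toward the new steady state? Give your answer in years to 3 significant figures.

τ = M₀/F₀ = 23150/4039 = 5.732 yr.
The remaining gap fraction is e^(−t/τ); 83% covered ⇒ e^(−t/τ) = 0.170.
t = −τ ln(0.170) = 5.732 × 1.772 = 10.16 yr.

10.2 yr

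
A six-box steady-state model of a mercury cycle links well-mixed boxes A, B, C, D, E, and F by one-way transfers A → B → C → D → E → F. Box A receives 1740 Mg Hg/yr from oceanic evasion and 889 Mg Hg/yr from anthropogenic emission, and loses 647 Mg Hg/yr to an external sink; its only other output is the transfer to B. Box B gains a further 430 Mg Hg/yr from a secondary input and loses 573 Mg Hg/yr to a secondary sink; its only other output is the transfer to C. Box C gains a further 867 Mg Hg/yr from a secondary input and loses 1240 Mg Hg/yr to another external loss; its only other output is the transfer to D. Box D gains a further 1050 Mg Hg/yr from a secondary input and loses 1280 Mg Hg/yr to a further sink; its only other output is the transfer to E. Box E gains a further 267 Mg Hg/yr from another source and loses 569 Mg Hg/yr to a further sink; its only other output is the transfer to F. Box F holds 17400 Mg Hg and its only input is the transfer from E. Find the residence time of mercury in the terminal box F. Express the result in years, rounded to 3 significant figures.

18.6 yr

Box A: F(A→B) = (1740 + 889) − 647 = 1982.0 Mg Hg/yr.
Box B: F(B→C) = (1982.0 + 430) − 573 = 1839.0 Mg Hg/yr.
Box C: F(C→D) = (1839.0 + 867) − 1240 = 1466.0 Mg Hg/yr.
Box D: F(D→E) = (1466.0 + 1050) − 1280 = 1236.0 Mg Hg/yr.
Box E: F(E→F) = (1236.0 + 267) − 569 = 934.00 Mg Hg/yr.
Box F throughput = its input = 934.00 Mg Hg/yr; τ = 17400 / 934.00 = 18.63 yr.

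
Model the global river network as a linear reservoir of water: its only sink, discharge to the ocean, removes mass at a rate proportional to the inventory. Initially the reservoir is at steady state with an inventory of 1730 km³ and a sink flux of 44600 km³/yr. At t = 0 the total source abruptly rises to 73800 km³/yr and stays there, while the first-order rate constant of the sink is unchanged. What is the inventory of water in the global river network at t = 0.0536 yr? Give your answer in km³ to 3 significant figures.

2580 km³

τ = M₀/F₀ = 1730/44600 = 0.03879 yr; rate constant k = 1/τ.
New steady state M_∞ = F₁/k = F₁·τ = 73800 × 0.03879 = 2862.6 km³.
M(t) = M_∞ + (M₀ − M_∞)·e^(−t/τ); t/τ = 0.0536/0.03879 = 1.382, so e^(−t/τ) = 0.2511.
M(t) = 2862.6 − 1133 × 0.2511 = 2578.2 km³.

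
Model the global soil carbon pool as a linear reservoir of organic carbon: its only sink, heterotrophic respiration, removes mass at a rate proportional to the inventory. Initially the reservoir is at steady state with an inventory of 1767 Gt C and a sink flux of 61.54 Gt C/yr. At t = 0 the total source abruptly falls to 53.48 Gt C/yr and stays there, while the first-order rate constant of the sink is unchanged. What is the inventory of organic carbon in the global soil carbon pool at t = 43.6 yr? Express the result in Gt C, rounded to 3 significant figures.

τ = M₀/F₀ = 1767/61.54 = 28.71 yr; rate constant k = 1/τ.
New steady state M_∞ = F₁/k = F₁·τ = 53.48 × 28.71 = 1535.6 Gt C.
M(t) = M_∞ + (M₀ − M_∞)·e^(−t/τ); t/τ = 43.6/28.71 = 1.518, so e^(−t/τ) = 0.2190.
M(t) = 1535.6 + 231.4 × 0.2190 = 1586.3 Gt C.

1590 Gt C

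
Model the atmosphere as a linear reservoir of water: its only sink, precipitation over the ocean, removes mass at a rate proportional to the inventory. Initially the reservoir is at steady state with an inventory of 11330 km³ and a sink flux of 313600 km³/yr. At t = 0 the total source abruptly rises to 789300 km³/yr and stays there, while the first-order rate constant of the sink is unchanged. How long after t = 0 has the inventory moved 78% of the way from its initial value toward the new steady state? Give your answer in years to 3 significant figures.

0.0547 yr

τ = M₀/F₀ = 11330/313600 = 0.03613 yr.
The remaining gap fraction is e^(−t/τ); 78% covered ⇒ e^(−t/τ) = 0.220.
t = −τ ln(0.220) = 0.03613 × 1.514 = 0.05470 yr.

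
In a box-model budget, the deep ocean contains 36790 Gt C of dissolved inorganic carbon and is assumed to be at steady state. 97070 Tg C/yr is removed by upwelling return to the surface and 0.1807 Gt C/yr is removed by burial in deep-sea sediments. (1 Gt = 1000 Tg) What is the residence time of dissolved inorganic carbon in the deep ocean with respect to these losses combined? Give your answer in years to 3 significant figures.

Convert the upwelling return to the surface flux: 97070 Tg C/yr = 97.07 Gt C/yr.
Total removal = 97.07 + 0.1807 = 97.251 Gt C/yr.
τ = M / ΣF_out = 36790 / 97.251 = 378.3 yr.

378 yr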